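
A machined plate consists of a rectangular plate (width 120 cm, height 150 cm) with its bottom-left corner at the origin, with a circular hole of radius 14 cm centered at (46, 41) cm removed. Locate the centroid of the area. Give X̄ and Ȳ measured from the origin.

Part | A | x̄ᵢ | ȳᵢ | A·x̄ᵢ | A·ȳᵢ
plate | 18000.00 | 60.00 | 75.00 | 1080000.00 | 1350000.00
hole | -615.75 | 46.00 | 41.00 | -28324.60 | -25245.84
Σ | 17384.25 |  |  | 1051675.40 | 1324754.16
X̄ = 1051675.40 / 17384.25 = 60.50 cm
Ȳ = 1324754.16 / 17384.25 = 76.20 cm

X̄ = 60.50 cm, Ȳ = 76.20 cm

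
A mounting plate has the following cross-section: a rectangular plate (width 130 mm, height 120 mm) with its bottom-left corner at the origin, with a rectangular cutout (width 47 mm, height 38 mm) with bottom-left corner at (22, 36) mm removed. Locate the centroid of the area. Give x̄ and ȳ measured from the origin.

x̄ = 67.52 mm, ȳ = 60.65 mm

Part | A | x̄ᵢ | ȳᵢ | A·x̄ᵢ | A·ȳᵢ
plate | 15600.00 | 65.00 | 60.00 | 1014000.00 | 936000.00
hole | -1786.00 | 45.50 | 55.00 | -81263.00 | -98230.00
Σ | 13814.00 |  |  | 932737.00 | 837770.00
x̄ = 932737.00 / 13814.00 = 67.52 mm
ȳ = 837770.00 / 13814.00 = 60.65 mm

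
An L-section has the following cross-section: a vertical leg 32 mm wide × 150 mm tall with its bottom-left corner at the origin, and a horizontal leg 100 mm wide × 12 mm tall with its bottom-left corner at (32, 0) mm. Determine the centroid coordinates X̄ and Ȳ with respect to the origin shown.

vertical leg: A = 32 × 150 = 4800.00, centroid at (16.00, 75.00).
horizontal leg: A = 100 × 12 = 1200.00, centroid at (82.00, 6.00).
ΣA = 6000.00 mm²
ΣAX̄ = (4800.00)(16.00) + (1200.00)(82.00) = 175200.00 mm³
ΣAȲ = (4800.00)(75.00) + (1200.00)(6.00) = 367200.00 mm³
X̄ = 175200.00 / 6000.00 = 29.20 mm
Ȳ = 367200.00 / 6000.00 = 61.20 mm

X̄ = 29.20 mm, Ȳ = 61.20 mm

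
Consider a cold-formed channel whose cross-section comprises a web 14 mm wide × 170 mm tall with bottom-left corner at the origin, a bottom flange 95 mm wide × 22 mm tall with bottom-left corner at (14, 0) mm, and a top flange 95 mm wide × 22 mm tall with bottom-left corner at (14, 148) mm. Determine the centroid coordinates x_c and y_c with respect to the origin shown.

x_c = 41.73 mm, y_c = 85.00 mm

web: A = 14 × 170 = 2380.00, centroid at (7.00, 85.00).
bottom flange: A = 95 × 22 = 2090.00, centroid at (61.50, 11.00).
top flange: A = 95 × 22 = 2090.00, centroid at (61.50, 159.00).
ΣA = 6560.00 mm²
ΣAx_c = (2380.00)(7.00) + (2090.00)(61.50) + (2090.00)(61.50) = 273730.00 mm³
ΣAy_c = (2380.00)(85.00) + (2090.00)(11.00) + (2090.00)(159.00) = 557600.00 mm³
x_c = 273730.00 / 6560.00 = 41.73 mm
y_c = 557600.00 / 6560.00 = 85.00 mm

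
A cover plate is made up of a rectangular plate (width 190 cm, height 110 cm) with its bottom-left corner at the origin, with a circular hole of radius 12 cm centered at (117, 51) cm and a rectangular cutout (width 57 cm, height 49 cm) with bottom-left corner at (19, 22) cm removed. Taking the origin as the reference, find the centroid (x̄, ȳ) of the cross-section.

x̄ = 101.95 cm, ȳ = 56.45 cm

Part | A | x̄ᵢ | ȳᵢ | A·x̄ᵢ | A·ȳᵢ
plate | 20900.00 | 95.00 | 55.00 | 1985500.00 | 1149500.00
hole 1 | -452.39 | 117.00 | 51.00 | -52929.55 | -23071.86
hole 2 | -2793.00 | 47.50 | 46.50 | -132667.50 | -129874.50
Σ | 17654.61 |  |  | 1799902.95 | 996553.64
x̄ = 1799902.95 / 17654.61 = 101.95 cm
ȳ = 996553.64 / 17654.61 = 56.45 cm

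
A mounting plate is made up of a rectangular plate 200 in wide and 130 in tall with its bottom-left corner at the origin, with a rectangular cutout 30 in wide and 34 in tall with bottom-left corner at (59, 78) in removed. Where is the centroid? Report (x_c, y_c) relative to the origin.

x_c = 101.06 in, y_c = 63.78 in

plate: A = 200 × 130 = 26000.00, centroid at (100.00, 65.00).
hole: A = −(30 × 34) = -1020.00, centroid at (74.00, 95.00).
ΣA = 24980.00 in², ΣAx_c = 2524520.00 in³, ΣAy_c = 1593100.00 in³.
x_c = 2524520.00/24980.00 = 101.06 in; y_c = 1593100.00/24980.00 = 63.78 in.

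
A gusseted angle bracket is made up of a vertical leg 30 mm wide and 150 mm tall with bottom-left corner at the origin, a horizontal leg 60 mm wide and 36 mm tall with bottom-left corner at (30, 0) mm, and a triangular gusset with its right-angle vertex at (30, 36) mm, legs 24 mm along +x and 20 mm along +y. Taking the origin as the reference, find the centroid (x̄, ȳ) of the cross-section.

vertical leg: A = 30 × 150 = 4500.00, centroid at (15.00, 75.00).
horizontal leg: A = 60 × 36 = 2160.00, centroid at (60.00, 18.00).
gusset: A = ½·24·20 = 240.00, centroid at (38.00, 42.67).
ΣA = 6900.00 mm², ΣAx̄ = 206220.00 mm³, ΣAȳ = 386620.00 mm³.
x̄ = 206220.00/6900.00 = 29.89 mm; ȳ = 386620.00/6900.00 = 56.03 mm.

x̄ = 29.89 mm, ȳ = 56.03 mm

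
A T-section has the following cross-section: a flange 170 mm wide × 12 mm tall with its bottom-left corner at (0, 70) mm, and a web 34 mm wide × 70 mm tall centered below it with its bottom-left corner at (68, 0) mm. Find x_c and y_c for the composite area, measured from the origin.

web: A = 34 × 70 = 2380.00, centroid at (85.00, 35.00).
flange: A = 170 × 12 = 2040.00, centroid at (85.00, 76.00).
ΣA = 4420.00 mm²
ΣAx_c = (2380.00)(85.00) + (2040.00)(85.00) = 375700.00 mm³
ΣAy_c = (2380.00)(35.00) + (2040.00)(76.00) = 238340.00 mm³
x_c = 375700.00 / 4420.00 = 85.00 mm
y_c = 238340.00 / 4420.00 = 53.92 mm

x_c = 85.00 mm, y_c = 53.92 mm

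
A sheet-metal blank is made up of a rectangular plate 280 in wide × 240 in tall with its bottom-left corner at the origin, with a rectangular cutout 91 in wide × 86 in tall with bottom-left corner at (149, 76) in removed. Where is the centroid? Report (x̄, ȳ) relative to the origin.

x̄ = 132.82 in, ȳ = 120.13 in

plate: A = 280 × 240 = 67200.00, centroid at (140.00, 120.00).
hole: A = −(91 × 86) = -7826.00, centroid at (194.50, 119.00).
ΣA = 59374.00 in²
ΣAx̄ = (67200.00)(140.00) + (-7826.00)(194.50) = 7885843.00 in³
ΣAȳ = (67200.00)(120.00) + (-7826.00)(119.00) = 7132706.00 in³
x̄ = 7885843.00 / 59374.00 = 132.82 in
ȳ = 7132706.00 / 59374.00 = 120.13 in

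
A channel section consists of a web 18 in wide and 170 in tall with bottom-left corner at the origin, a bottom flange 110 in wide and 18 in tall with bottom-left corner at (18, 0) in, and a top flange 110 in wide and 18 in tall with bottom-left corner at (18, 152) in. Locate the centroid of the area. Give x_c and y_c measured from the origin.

x_c = 45.10 in, y_c = 85.00 in

web: A = 18 × 170 = 3060.00, centroid at (9.00, 85.00).
bottom flange: A = 110 × 18 = 1980.00, centroid at (73.00, 9.00).
top flange: A = 110 × 18 = 1980.00, centroid at (73.00, 161.00).
ΣA = 7020.00 in², ΣAx_c = 316620.00 in³, ΣAy_c = 596700.00 in³.
x_c = 316620.00/7020.00 = 45.10 in; y_c = 596700.00/7020.00 = 85.00 in.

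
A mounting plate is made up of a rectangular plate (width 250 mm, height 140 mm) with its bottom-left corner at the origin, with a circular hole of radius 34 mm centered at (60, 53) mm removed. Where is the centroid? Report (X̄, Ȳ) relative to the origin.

X̄ = 132.53 mm, Ȳ = 71.97 mm

plate: A = 250 × 140 = 35000.00, centroid at (125.00, 70.00).
hole: A = −π·34² = -3631.68, centroid at (60.00, 53.00).
ΣA = 31368.32 mm²
ΣAX̄ = (35000.00)(125.00) + (-3631.68)(60.00) = 4157099.13 mm³
ΣAȲ = (35000.00)(70.00) + (-3631.68)(53.00) = 2257520.90 mm³
X̄ = 4157099.13 / 31368.32 = 132.53 mm
Ȳ = 2257520.90 / 31368.32 = 71.97 mm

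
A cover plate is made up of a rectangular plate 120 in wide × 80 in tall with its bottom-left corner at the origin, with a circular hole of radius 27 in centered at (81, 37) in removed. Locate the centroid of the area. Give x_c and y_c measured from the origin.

plate: A = 120 × 80 = 9600.00, centroid at (60.00, 40.00).
hole: A = −π·27² = -2290.22, centroid at (81.00, 37.00).
ΣA = 7309.78 in²
ΣAx_c = (9600.00)(60.00) + (-2290.22)(81.00) = 390492.10 in³
ΣAy_c = (9600.00)(40.00) + (-2290.22)(37.00) = 299261.82 in³
x_c = 390492.10 / 7309.78 = 53.42 in
y_c = 299261.82 / 7309.78 = 40.94 in

x_c = 53.42 in, y_c = 40.94 in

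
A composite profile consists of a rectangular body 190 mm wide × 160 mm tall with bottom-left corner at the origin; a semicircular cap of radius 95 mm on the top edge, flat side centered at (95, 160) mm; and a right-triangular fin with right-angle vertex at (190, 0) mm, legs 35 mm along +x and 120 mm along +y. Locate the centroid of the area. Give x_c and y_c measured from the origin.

x_c = 99.80 mm, y_c = 114.74 mm

rectangular body: A = 190 × 160 = 30400.00, centroid at (95.00, 80.00).
semicircular top: A = ½π·95² = 14176.44, centroid at (95.00, 200.32).
triangular fin: A = ½·35·120 = 2100.00, centroid at (201.67, 40.00).
ΣA = 46676.44 mm²
ΣAx_c = (30400.00)(95.00) + (14176.44)(95.00) + (2100.00)(201.67) = 4658261.50 mm³
ΣAy_c = (30400.00)(80.00) + (14176.44)(200.32) + (2100.00)(40.00) = 5355813.23 mm³
x_c = 4658261.50 / 46676.44 = 99.80 mm
y_c = 5355813.23 / 46676.44 = 114.74 mm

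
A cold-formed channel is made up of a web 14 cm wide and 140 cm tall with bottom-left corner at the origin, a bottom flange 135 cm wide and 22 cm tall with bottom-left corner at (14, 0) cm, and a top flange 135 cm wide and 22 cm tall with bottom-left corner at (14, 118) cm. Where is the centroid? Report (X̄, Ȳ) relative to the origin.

X̄ = 63.02 cm, Ȳ = 70.00 cm

web: A = 14 × 140 = 1960.00, centroid at (7.00, 70.00).
bottom flange: A = 135 × 22 = 2970.00, centroid at (81.50, 11.00).
top flange: A = 135 × 22 = 2970.00, centroid at (81.50, 129.00).
ΣA = 7900.00 cm², ΣAX̄ = 497830.00 cm³, ΣAȲ = 553000.00 cm³.
X̄ = 497830.00/7900.00 = 63.02 cm; Ȳ = 553000.00/7900.00 = 70.00 cm.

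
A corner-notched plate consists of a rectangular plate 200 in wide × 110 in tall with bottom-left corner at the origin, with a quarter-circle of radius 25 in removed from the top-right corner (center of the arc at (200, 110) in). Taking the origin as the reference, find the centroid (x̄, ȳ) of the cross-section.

x̄ = 97.96 in, ȳ = 53.99 in

plate: A = 200 × 110 = 22000.00, centroid at (100.00, 55.00).
removed quarter-circle: A = −¼π·25² = -490.87, centroid at (189.39, 99.39).
ΣA = 21509.13 in²
ΣAx̄ = (22000.00)(100.00) + (-490.87)(189.39) = 2107033.56 in³
ΣAȳ = (22000.00)(55.00) + (-490.87)(99.39) = 1161212.21 in³
x̄ = 2107033.56 / 21509.13 = 97.96 in
ȳ = 1161212.21 / 21509.13 = 53.99 in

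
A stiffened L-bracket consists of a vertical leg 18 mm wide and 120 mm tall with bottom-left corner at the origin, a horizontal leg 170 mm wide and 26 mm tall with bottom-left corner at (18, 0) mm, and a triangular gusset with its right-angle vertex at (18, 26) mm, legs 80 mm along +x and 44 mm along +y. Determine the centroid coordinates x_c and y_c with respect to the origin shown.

vertical leg: A = 18 × 120 = 2160.00, centroid at (9.00, 60.00).
horizontal leg: A = 170 × 26 = 4420.00, centroid at (103.00, 13.00).
gusset: A = ½·80·44 = 1760.00, centroid at (44.67, 40.67).
ΣA = 8340.00 mm², ΣAx_c = 553313.33 mm³, ΣAy_c = 258633.33 mm³.
x_c = 553313.33/8340.00 = 66.34 mm; y_c = 258633.33/8340.00 = 31.01 mm.

x_c = 66.34 mm, y_c = 31.01 mm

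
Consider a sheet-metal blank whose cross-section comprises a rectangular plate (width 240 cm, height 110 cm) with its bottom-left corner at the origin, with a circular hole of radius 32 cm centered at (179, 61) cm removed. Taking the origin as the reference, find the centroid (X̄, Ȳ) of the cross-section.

X̄ = 111.81 cm, Ȳ = 54.17 cm

Part | A | x̄ᵢ | ȳᵢ | A·x̄ᵢ | A·ȳᵢ
plate | 26400.00 | 120.00 | 55.00 | 3168000.00 | 1452000.00
hole | -3216.99 | 179.00 | 61.00 | -575841.37 | -196236.44
Σ | 23183.01 |  |  | 2592158.63 | 1255763.56
X̄ = 2592158.63 / 23183.01 = 111.81 cm
Ȳ = 1255763.56 / 23183.01 = 54.17 cm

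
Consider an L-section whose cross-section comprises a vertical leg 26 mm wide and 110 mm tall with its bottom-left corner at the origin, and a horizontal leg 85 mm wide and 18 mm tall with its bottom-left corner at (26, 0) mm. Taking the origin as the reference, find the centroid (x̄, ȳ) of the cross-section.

Part | A | x̄ᵢ | ȳᵢ | A·x̄ᵢ | A·ȳᵢ
vertical leg | 2860.00 | 13.00 | 55.00 | 37180.00 | 157300.00
horizontal leg | 1530.00 | 68.50 | 9.00 | 104805.00 | 13770.00
Σ | 4390.00 |  |  | 141985.00 | 171070.00
x̄ = 141985.00 / 4390.00 = 32.34 mm
ȳ = 171070.00 / 4390.00 = 38.97 mm

x̄ = 32.34 mm, ȳ = 38.97 mm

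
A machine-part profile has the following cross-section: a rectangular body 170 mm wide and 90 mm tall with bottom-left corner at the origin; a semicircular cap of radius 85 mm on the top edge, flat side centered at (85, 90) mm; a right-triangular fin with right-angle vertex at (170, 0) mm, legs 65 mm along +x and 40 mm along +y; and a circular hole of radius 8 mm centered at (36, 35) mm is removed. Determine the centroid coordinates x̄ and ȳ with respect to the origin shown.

x̄ = 90.35 mm, ȳ = 76.75 mm

rectangular body: A = 170 × 90 = 15300.00, centroid at (85.00, 45.00).
semicircular top: A = ½π·85² = 11349.00, centroid at (85.00, 126.08).
triangular fin: A = ½·65·40 = 1300.00, centroid at (191.67, 13.33).
hole: A = −π·8² = -201.06, centroid at (36.00, 35.00).
ΣA = 27747.94 mm², ΣAx̄ = 2507093.73 mm³, ΣAȳ = 2129623.14 mm³.
x̄ = 2507093.73/27747.94 = 90.35 mm; ȳ = 2129623.14/27747.94 = 76.75 mm.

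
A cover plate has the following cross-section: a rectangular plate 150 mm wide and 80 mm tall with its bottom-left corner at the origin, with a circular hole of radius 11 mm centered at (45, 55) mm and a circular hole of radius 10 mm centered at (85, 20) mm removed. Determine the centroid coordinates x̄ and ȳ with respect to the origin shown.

x̄ = 75.73 mm, ȳ = 40.05 mm

plate: A = 150 × 80 = 12000.00, centroid at (75.00, 40.00).
hole 1: A = −π·11² = -380.13, centroid at (45.00, 55.00).
hole 2: A = −π·10² = -314.16, centroid at (85.00, 20.00).
ΣA = 11305.71 mm², ΣAx̄ = 856190.49 mm³, ΣAȳ = 452809.52 mm³.
x̄ = 856190.49/11305.71 = 75.73 mm; ȳ = 452809.52/11305.71 = 40.05 mm.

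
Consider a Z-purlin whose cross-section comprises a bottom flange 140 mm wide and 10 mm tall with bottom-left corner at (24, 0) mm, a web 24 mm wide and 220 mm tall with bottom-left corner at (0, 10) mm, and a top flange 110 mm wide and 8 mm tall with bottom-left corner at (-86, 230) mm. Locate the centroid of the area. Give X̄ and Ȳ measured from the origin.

bottom flange: A = 140 × 10 = 1400.00, centroid at (94.00, 5.00).
web: A = 24 × 220 = 5280.00, centroid at (12.00, 120.00).
top flange: A = 110 × 8 = 880.00, centroid at (-31.00, 234.00).
ΣA = 7560.00 mm²
ΣAX̄ = (1400.00)(94.00) + (5280.00)(12.00) + (880.00)(-31.00) = 167680.00 mm³
ΣAȲ = (1400.00)(5.00) + (5280.00)(120.00) + (880.00)(234.00) = 846520.00 mm³
X̄ = 167680.00 / 7560.00 = 22.18 mm
Ȳ = 846520.00 / 7560.00 = 111.97 mm

X̄ = 22.18 mm, Ȳ = 111.97 mm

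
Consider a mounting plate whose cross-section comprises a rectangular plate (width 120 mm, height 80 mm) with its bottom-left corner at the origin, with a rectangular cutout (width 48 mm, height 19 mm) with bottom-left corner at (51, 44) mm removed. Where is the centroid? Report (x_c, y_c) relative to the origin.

Part | A | x̄ᵢ | ȳᵢ | A·x̄ᵢ | A·ȳᵢ
plate | 9600.00 | 60.00 | 40.00 | 576000.00 | 384000.00
hole | -912.00 | 75.00 | 53.50 | -68400.00 | -48792.00
Σ | 8688.00 |  |  | 507600.00 | 335208.00
x_c = 507600.00 / 8688.00 = 58.43 mm
y_c = 335208.00 / 8688.00 = 38.58 mm

x_c = 58.43 mm, y_c = 38.58 mm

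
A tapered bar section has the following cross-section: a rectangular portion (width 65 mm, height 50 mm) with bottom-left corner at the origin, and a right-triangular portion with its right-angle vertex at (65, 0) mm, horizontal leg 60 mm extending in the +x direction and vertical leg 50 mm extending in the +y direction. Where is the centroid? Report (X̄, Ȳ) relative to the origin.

rectangular portion: A = 65 × 50 = 3250.00, centroid at (32.50, 25.00).
triangular portion: A = ½·60·50 = 1500.00, centroid at (85.00, 16.67).
ΣA = 4750.00 mm², ΣAX̄ = 233125.00 mm³, ΣAȲ = 106250.00 mm³.
X̄ = 233125.00/4750.00 = 49.08 mm; Ȳ = 106250.00/4750.00 = 22.37 mm.

X̄ = 49.08 mm, Ȳ = 22.37 mm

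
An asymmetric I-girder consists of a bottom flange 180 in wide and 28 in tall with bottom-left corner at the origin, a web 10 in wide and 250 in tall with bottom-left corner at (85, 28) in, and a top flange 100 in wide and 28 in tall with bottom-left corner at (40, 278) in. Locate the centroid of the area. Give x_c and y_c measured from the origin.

bottom flange: A = 180 × 28 = 5040.00, centroid at (90.00, 14.00).
web: A = 10 × 250 = 2500.00, centroid at (90.00, 153.00).
top flange: A = 100 × 28 = 2800.00, centroid at (90.00, 292.00).
ΣA = 10340.00 in²
ΣAx_c = (5040.00)(90.00) + (2500.00)(90.00) + (2800.00)(90.00) = 930600.00 in³
ΣAy_c = (5040.00)(14.00) + (2500.00)(153.00) + (2800.00)(292.00) = 1270660.00 in³
x_c = 930600.00 / 10340.00 = 90.00 in
y_c = 1270660.00 / 10340.00 = 122.89 in

x_c = 90.00 in, y_c = 122.89 in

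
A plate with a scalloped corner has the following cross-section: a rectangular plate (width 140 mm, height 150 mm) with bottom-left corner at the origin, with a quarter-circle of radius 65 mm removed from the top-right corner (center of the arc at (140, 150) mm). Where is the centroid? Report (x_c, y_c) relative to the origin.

plate: A = 140 × 150 = 21000.00, centroid at (70.00, 75.00).
removed quarter-circle: A = −¼π·65² = -3318.31, centroid at (112.41, 122.41).
ΣA = 17681.69 mm², ΣAx_c = 1096978.65 mm³, ΣAy_c = 1168795.58 mm³.
x_c = 1096978.65/17681.69 = 62.04 mm; y_c = 1168795.58/17681.69 = 66.10 mm.

x_c = 62.04 mm, y_c = 66.10 mm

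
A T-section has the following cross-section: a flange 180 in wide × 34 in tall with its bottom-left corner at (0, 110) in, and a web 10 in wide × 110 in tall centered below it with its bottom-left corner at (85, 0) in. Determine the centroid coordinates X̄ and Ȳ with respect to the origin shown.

X̄ = 90.00 in, Ȳ = 116.03 in

Part | A | x̄ᵢ | ȳᵢ | A·x̄ᵢ | A·ȳᵢ
web | 1100.00 | 90.00 | 55.00 | 99000.00 | 60500.00
flange | 6120.00 | 90.00 | 127.00 | 550800.00 | 777240.00
Σ | 7220.00 |  |  | 649800.00 | 837740.00
X̄ = 649800.00 / 7220.00 = 90.00 in
Ȳ = 837740.00 / 7220.00 = 116.03 in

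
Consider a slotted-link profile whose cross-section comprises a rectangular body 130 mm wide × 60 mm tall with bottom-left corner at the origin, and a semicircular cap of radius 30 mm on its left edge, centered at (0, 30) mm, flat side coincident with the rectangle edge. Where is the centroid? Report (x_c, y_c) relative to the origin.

Part | A | x̄ᵢ | ȳᵢ | A·x̄ᵢ | A·ȳᵢ
rectangular body | 7800.00 | 65.00 | 30.00 | 507000.00 | 234000.00
semicircular end | 1413.72 | -12.73 | 30.00 | -18000.00 | 42411.50
Σ | 9213.72 |  |  | 489000.00 | 276411.50
x_c = 489000.00 / 9213.72 = 53.07 mm
y_c = 276411.50 / 9213.72 = 30.00 mm

x_c = 53.07 mm, y_c = 30.00 mm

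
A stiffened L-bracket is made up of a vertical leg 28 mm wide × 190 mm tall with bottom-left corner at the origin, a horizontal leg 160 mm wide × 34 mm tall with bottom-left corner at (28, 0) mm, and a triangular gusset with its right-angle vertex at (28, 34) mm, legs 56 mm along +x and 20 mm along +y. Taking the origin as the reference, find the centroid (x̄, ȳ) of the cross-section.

x̄ = 60.79 mm, ȳ = 54.83 mm

vertical leg: A = 28 × 190 = 5320.00, centroid at (14.00, 95.00).
horizontal leg: A = 160 × 34 = 5440.00, centroid at (108.00, 17.00).
gusset: A = ½·56·20 = 560.00, centroid at (46.67, 40.67).
ΣA = 11320.00 mm²
ΣAx̄ = (5320.00)(14.00) + (5440.00)(108.00) + (560.00)(46.67) = 688133.33 mm³
ΣAȳ = (5320.00)(95.00) + (5440.00)(17.00) + (560.00)(40.67) = 620653.33 mm³
x̄ = 688133.33 / 11320.00 = 60.79 mm
ȳ = 620653.33 / 11320.00 = 54.83 mm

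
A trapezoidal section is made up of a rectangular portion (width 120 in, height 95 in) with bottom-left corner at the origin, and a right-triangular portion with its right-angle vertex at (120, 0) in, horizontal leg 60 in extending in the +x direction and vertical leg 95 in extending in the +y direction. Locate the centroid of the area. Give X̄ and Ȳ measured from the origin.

rectangular portion: A = 120 × 95 = 11400.00, centroid at (60.00, 47.50).
triangular portion: A = ½·60·95 = 2850.00, centroid at (140.00, 31.67).
ΣA = 14250.00 in²
ΣAX̄ = (11400.00)(60.00) + (2850.00)(140.00) = 1083000.00 in³
ΣAȲ = (11400.00)(47.50) + (2850.00)(31.67) = 631750.00 in³
X̄ = 1083000.00 / 14250.00 = 76.00 in
Ȳ = 631750.00 / 14250.00 = 44.33 in

X̄ = 76.00 in, Ȳ = 44.33 in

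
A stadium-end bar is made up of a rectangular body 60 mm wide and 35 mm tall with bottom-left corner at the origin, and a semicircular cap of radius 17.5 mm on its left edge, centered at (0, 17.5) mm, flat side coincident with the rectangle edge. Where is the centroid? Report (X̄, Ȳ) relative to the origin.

Part | A | x̄ᵢ | ȳᵢ | A·x̄ᵢ | A·ȳᵢ
rectangular body | 2100.00 | 30.00 | 17.50 | 63000.00 | 36750.00
semicircular end | 481.06 | -7.43 | 17.50 | -3572.92 | 8418.49
Σ | 2581.06 |  |  | 59427.08 | 45168.49
X̄ = 59427.08 / 2581.06 = 23.02 mm
Ȳ = 45168.49 / 2581.06 = 17.50 mm

X̄ = 23.02 mm, Ȳ = 17.50 mm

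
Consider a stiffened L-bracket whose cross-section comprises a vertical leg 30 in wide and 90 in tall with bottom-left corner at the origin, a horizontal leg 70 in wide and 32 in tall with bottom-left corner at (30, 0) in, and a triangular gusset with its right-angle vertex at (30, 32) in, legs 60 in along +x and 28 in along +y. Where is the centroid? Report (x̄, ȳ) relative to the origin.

x̄ = 39.46 in, ȳ = 33.23 in

Part | A | x̄ᵢ | ȳᵢ | A·x̄ᵢ | A·ȳᵢ
vertical leg | 2700.00 | 15.00 | 45.00 | 40500.00 | 121500.00
horizontal leg | 2240.00 | 65.00 | 16.00 | 145600.00 | 35840.00
gusset | 840.00 | 50.00 | 41.33 | 42000.00 | 34720.00
Σ | 5780.00 |  |  | 228100.00 | 192060.00
x̄ = 228100.00 / 5780.00 = 39.46 in
ȳ = 192060.00 / 5780.00 = 33.23 in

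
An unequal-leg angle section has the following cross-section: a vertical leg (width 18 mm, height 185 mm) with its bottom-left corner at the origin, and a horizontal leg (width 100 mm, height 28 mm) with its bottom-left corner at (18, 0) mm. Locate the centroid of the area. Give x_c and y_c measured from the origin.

vertical leg: A = 18 × 185 = 3330.00, centroid at (9.00, 92.50).
horizontal leg: A = 100 × 28 = 2800.00, centroid at (68.00, 14.00).
ΣA = 6130.00 mm²
ΣAx_c = (3330.00)(9.00) + (2800.00)(68.00) = 220370.00 mm³
ΣAy_c = (3330.00)(92.50) + (2800.00)(14.00) = 347225.00 mm³
x_c = 220370.00 / 6130.00 = 35.95 mm
y_c = 347225.00 / 6130.00 = 56.64 mm

x_c = 35.95 mm, y_c = 56.64 mm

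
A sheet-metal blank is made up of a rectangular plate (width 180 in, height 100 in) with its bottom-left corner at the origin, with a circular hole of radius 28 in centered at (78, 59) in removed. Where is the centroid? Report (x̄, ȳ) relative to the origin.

x̄ = 91.90 in, ȳ = 48.57 in

plate: A = 180 × 100 = 18000.00, centroid at (90.00, 50.00).
hole: A = −π·28² = -2463.01, centroid at (78.00, 59.00).
ΣA = 15536.99 in²
ΣAx̄ = (18000.00)(90.00) + (-2463.01)(78.00) = 1427885.33 in³
ΣAȳ = (18000.00)(50.00) + (-2463.01)(59.00) = 754682.49 in³
x̄ = 1427885.33 / 15536.99 = 91.90 in
ȳ = 754682.49 / 15536.99 = 48.57 in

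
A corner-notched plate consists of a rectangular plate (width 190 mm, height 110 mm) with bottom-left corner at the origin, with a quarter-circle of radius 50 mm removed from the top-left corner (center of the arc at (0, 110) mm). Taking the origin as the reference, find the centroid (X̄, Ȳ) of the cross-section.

X̄ = 102.65 mm, Ȳ = 51.50 mm

plate: A = 190 × 110 = 20900.00, centroid at (95.00, 55.00).
removed quarter-circle: A = −¼π·50² = -1963.50, centroid at (21.22, 88.78).
ΣA = 18936.50 mm²
ΣAX̄ = (20900.00)(95.00) + (-1963.50)(21.22) = 1943833.33 mm³
ΣAȲ = (20900.00)(55.00) + (-1963.50)(88.78) = 975182.17 mm³
X̄ = 1943833.33 / 18936.50 = 102.65 mm
Ȳ = 975182.17 / 18936.50 = 51.50 mm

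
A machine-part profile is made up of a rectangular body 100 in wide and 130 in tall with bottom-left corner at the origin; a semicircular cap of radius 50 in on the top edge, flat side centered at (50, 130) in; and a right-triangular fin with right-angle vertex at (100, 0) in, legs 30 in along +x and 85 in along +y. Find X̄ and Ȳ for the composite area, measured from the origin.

X̄ = 54.20 in, Ȳ = 81.03 in

rectangular body: A = 100 × 130 = 13000.00, centroid at (50.00, 65.00).
semicircular top: A = ½π·50² = 3926.99, centroid at (50.00, 151.22).
triangular fin: A = ½·30·85 = 1275.00, centroid at (110.00, 28.33).
ΣA = 18201.99 in², ΣAX̄ = 986599.54 in³, ΣAȲ = 1474967.14 in³.
X̄ = 986599.54/18201.99 = 54.20 in; Ȳ = 1474967.14/18201.99 = 81.03 in.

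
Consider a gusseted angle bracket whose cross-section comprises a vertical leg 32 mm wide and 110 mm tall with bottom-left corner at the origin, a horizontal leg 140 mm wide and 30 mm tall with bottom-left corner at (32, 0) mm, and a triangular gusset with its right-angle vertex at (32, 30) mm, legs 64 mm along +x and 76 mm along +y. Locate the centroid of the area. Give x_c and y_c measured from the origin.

x_c = 60.52 mm, y_c = 38.53 mm

vertical leg: A = 32 × 110 = 3520.00, centroid at (16.00, 55.00).
horizontal leg: A = 140 × 30 = 4200.00, centroid at (102.00, 15.00).
gusset: A = ½·64·76 = 2432.00, centroid at (53.33, 55.33).
ΣA = 10152.00 mm², ΣAx_c = 614426.67 mm³, ΣAy_c = 391170.67 mm³.
x_c = 614426.67/10152.00 = 60.52 mm; y_c = 391170.67/10152.00 = 38.53 mm.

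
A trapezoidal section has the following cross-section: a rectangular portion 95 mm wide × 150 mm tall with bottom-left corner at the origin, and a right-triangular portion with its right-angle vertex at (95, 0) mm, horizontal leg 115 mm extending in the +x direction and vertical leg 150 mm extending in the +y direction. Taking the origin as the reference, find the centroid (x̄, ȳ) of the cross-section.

x̄ = 79.86 mm, ȳ = 65.57 mm

Part | A | x̄ᵢ | ȳᵢ | A·x̄ᵢ | A·ȳᵢ
rectangular portion | 14250.00 | 47.50 | 75.00 | 676875.00 | 1068750.00
triangular portion | 8625.00 | 133.33 | 50.00 | 1150000.00 | 431250.00
Σ | 22875.00 |  |  | 1826875.00 | 1500000.00
x̄ = 1826875.00 / 22875.00 = 79.86 mm
ȳ = 1500000.00 / 22875.00 = 65.57 mm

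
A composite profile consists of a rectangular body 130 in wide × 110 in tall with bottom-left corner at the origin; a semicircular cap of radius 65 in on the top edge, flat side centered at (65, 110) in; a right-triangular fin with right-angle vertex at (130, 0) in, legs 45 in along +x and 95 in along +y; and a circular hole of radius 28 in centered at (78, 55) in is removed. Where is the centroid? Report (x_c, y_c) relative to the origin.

Part | A | x̄ᵢ | ȳᵢ | A·x̄ᵢ | A·ȳᵢ
rectangular body | 14300.00 | 65.00 | 55.00 | 929500.00 | 786500.00
semicircular top | 6636.61 | 65.00 | 137.59 | 431379.94 | 913110.93
triangular fin | 2137.50 | 145.00 | 31.67 | 309937.50 | 67687.50
hole | -2463.01 | 78.00 | 55.00 | -192114.67 | -135465.48
Σ | 20611.11 |  |  | 1478702.77 | 1631832.95
x_c = 1478702.77 / 20611.11 = 71.74 in
y_c = 1631832.95 / 20611.11 = 79.17 in

x_c = 71.74 in, y_c = 79.17 in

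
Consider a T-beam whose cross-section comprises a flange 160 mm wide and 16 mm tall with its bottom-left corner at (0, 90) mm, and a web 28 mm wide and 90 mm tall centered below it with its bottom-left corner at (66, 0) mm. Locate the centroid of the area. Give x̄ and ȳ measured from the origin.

x̄ = 80.00 mm, ȳ = 71.71 mm

web: A = 28 × 90 = 2520.00, centroid at (80.00, 45.00).
flange: A = 160 × 16 = 2560.00, centroid at (80.00, 98.00).
ΣA = 5080.00 mm²
ΣAx̄ = (2520.00)(80.00) + (2560.00)(80.00) = 406400.00 mm³
ΣAȳ = (2520.00)(45.00) + (2560.00)(98.00) = 364280.00 mm³
x̄ = 406400.00 / 5080.00 = 80.00 mm
ȳ = 364280.00 / 5080.00 = 71.71 mm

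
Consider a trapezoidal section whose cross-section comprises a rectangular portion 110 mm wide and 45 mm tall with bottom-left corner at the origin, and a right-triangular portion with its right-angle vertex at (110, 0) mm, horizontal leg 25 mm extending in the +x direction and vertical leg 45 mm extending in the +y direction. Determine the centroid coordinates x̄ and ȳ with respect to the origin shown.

rectangular portion: A = 110 × 45 = 4950.00, centroid at (55.00, 22.50).
triangular portion: A = ½·25·45 = 562.50, centroid at (118.33, 15.00).
ΣA = 5512.50 mm²
ΣAx̄ = (4950.00)(55.00) + (562.50)(118.33) = 338812.50 mm³
ΣAȳ = (4950.00)(22.50) + (562.50)(15.00) = 119812.50 mm³
x̄ = 338812.50 / 5512.50 = 61.46 mm
ȳ = 119812.50 / 5512.50 = 21.73 mm

x̄ = 61.46 mm, ȳ = 21.73 mm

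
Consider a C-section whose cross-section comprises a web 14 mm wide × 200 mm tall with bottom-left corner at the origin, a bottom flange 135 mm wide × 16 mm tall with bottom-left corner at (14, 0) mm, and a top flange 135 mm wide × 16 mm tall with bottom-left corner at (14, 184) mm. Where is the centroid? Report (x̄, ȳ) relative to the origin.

web: A = 14 × 200 = 2800.00, centroid at (7.00, 100.00).
bottom flange: A = 135 × 16 = 2160.00, centroid at (81.50, 8.00).
top flange: A = 135 × 16 = 2160.00, centroid at (81.50, 192.00).
ΣA = 7120.00 mm², ΣAx̄ = 371680.00 mm³, ΣAȳ = 712000.00 mm³.
x̄ = 371680.00/7120.00 = 52.20 mm; ȳ = 712000.00/7120.00 = 100.00 mm.

x̄ = 52.20 mm, ȳ = 100.00 mm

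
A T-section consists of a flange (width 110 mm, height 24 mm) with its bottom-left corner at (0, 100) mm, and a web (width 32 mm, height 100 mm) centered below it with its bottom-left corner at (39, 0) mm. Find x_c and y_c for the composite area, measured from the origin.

x_c = 55.00 mm, y_c = 78.03 mm

Part | A | x̄ᵢ | ȳᵢ | A·x̄ᵢ | A·ȳᵢ
web | 3200.00 | 55.00 | 50.00 | 176000.00 | 160000.00
flange | 2640.00 | 55.00 | 112.00 | 145200.00 | 295680.00
Σ | 5840.00 |  |  | 321200.00 | 455680.00
x_c = 321200.00 / 5840.00 = 55.00 mm
y_c = 455680.00 / 5840.00 = 78.03 mm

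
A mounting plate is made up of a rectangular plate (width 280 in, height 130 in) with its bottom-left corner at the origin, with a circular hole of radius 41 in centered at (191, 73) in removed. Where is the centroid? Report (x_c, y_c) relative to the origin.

plate: A = 280 × 130 = 36400.00, centroid at (140.00, 65.00).
hole: A = −π·41² = -5281.02, centroid at (191.00, 73.00).
ΣA = 31118.98 in²
ΣAx_c = (36400.00)(140.00) + (-5281.02)(191.00) = 4087325.71 in³
ΣAy_c = (36400.00)(65.00) + (-5281.02)(73.00) = 1980485.74 in³
x_c = 4087325.71 / 31118.98 = 131.35 in
y_c = 1980485.74 / 31118.98 = 63.64 in

x_c = 131.35 in, y_c = 63.64 in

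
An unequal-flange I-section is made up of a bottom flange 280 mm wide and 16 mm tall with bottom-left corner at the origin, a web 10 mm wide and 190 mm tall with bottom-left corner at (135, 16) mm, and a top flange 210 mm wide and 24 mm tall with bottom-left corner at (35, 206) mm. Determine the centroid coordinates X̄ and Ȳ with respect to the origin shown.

X̄ = 140.00 mm, Ȳ = 117.82 mm

bottom flange: A = 280 × 16 = 4480.00, centroid at (140.00, 8.00).
web: A = 10 × 190 = 1900.00, centroid at (140.00, 111.00).
top flange: A = 210 × 24 = 5040.00, centroid at (140.00, 218.00).
ΣA = 11420.00 mm², ΣAX̄ = 1598800.00 mm³, ΣAȲ = 1345460.00 mm³.
X̄ = 1598800.00/11420.00 = 140.00 mm; Ȳ = 1345460.00/11420.00 = 117.82 mm.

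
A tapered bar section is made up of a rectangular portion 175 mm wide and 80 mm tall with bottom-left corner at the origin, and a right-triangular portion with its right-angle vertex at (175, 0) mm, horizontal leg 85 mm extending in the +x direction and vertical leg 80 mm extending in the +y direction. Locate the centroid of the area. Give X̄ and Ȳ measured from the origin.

rectangular portion: A = 175 × 80 = 14000.00, centroid at (87.50, 40.00).
triangular portion: A = ½·85·80 = 3400.00, centroid at (203.33, 26.67).
ΣA = 17400.00 mm², ΣAX̄ = 1916333.33 mm³, ΣAȲ = 650666.67 mm³.
X̄ = 1916333.33/17400.00 = 110.13 mm; Ȳ = 650666.67/17400.00 = 37.39 mm.

X̄ = 110.13 mm, Ȳ = 37.39 mm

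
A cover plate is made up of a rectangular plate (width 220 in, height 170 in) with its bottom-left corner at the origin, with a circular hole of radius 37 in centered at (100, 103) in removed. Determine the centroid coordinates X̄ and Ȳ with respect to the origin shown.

Part | A | x̄ᵢ | ȳᵢ | A·x̄ᵢ | A·ȳᵢ
plate | 37400.00 | 110.00 | 85.00 | 4114000.00 | 3179000.00
hole | -4300.84 | 100.00 | 103.00 | -430084.03 | -442986.56
Σ | 33099.16 |  |  | 3683915.97 | 2736013.44
X̄ = 3683915.97 / 33099.16 = 111.30 in
Ȳ = 2736013.44 / 33099.16 = 82.66 in

X̄ = 111.30 in, Ȳ = 82.66 in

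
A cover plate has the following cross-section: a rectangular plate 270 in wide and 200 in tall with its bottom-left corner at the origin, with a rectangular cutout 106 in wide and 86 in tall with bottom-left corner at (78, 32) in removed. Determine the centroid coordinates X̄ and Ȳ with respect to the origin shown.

Part | A | x̄ᵢ | ȳᵢ | A·x̄ᵢ | A·ȳᵢ
plate | 54000.00 | 135.00 | 100.00 | 7290000.00 | 5400000.00
hole | -9116.00 | 131.00 | 75.00 | -1194196.00 | -683700.00
Σ | 44884.00 |  |  | 6095804.00 | 4716300.00
X̄ = 6095804.00 / 44884.00 = 135.81 in
Ȳ = 4716300.00 / 44884.00 = 105.08 in

X̄ = 135.81 in, Ȳ = 105.08 in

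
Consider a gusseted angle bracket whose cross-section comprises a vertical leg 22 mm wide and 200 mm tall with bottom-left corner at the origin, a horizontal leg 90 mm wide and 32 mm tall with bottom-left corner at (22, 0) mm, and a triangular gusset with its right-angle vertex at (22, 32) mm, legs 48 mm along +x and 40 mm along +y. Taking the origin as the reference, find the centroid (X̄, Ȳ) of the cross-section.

X̄ = 33.72 mm, Ȳ = 64.27 mm

vertical leg: A = 22 × 200 = 4400.00, centroid at (11.00, 100.00).
horizontal leg: A = 90 × 32 = 2880.00, centroid at (67.00, 16.00).
gusset: A = ½·48·40 = 960.00, centroid at (38.00, 45.33).
ΣA = 8240.00 mm²
ΣAX̄ = (4400.00)(11.00) + (2880.00)(67.00) + (960.00)(38.00) = 277840.00 mm³
ΣAȲ = (4400.00)(100.00) + (2880.00)(16.00) + (960.00)(45.33) = 529600.00 mm³
X̄ = 277840.00 / 8240.00 = 33.72 mm
Ȳ = 529600.00 / 8240.00 = 64.27 mm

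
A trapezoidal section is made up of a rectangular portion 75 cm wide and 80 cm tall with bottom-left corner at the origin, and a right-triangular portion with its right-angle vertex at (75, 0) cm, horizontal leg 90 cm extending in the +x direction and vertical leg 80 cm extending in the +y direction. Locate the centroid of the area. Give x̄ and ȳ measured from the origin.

rectangular portion: A = 75 × 80 = 6000.00, centroid at (37.50, 40.00).
triangular portion: A = ½·90·80 = 3600.00, centroid at (105.00, 26.67).
ΣA = 9600.00 cm²
ΣAx̄ = (6000.00)(37.50) + (3600.00)(105.00) = 603000.00 cm³
ΣAȳ = (6000.00)(40.00) + (3600.00)(26.67) = 336000.00 cm³
x̄ = 603000.00 / 9600.00 = 62.81 cm
ȳ = 336000.00 / 9600.00 = 35.00 cm

x̄ = 62.81 cm, ȳ = 35.00 cm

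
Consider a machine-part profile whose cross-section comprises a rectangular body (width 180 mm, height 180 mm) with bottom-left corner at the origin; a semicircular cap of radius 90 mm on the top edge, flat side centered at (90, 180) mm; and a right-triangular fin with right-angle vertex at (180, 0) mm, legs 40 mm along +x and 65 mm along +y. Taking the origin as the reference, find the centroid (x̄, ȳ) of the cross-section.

rectangular body: A = 180 × 180 = 32400.00, centroid at (90.00, 90.00).
semicircular top: A = ½π·90² = 12723.45, centroid at (90.00, 218.20).
triangular fin: A = ½·40·65 = 1300.00, centroid at (193.33, 21.67).
ΣA = 46423.45 mm², ΣAx̄ = 4312443.86 mm³, ΣAȳ = 5720387.71 mm³.
x̄ = 4312443.86/46423.45 = 92.89 mm; ȳ = 5720387.71/46423.45 = 123.22 mm.

x̄ = 92.89 mm, ȳ = 123.22 mm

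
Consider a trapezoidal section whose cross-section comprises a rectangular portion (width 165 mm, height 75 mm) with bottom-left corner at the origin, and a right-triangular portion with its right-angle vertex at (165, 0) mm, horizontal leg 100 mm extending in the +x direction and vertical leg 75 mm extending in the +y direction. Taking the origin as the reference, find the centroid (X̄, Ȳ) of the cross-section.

Part | A | x̄ᵢ | ȳᵢ | A·x̄ᵢ | A·ȳᵢ
rectangular portion | 12375.00 | 82.50 | 37.50 | 1020937.50 | 464062.50
triangular portion | 3750.00 | 198.33 | 25.00 | 743750.00 | 93750.00
Σ | 16125.00 |  |  | 1764687.50 | 557812.50
X̄ = 1764687.50 / 16125.00 = 109.44 mm
Ȳ = 557812.50 / 16125.00 = 34.59 mm

X̄ = 109.44 mm, Ȳ = 34.59 mm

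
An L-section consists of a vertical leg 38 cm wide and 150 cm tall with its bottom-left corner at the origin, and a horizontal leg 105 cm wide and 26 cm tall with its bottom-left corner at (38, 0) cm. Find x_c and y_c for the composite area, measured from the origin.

x_c = 42.15 cm, y_c = 54.92 cm

vertical leg: A = 38 × 150 = 5700.00, centroid at (19.00, 75.00).
horizontal leg: A = 105 × 26 = 2730.00, centroid at (90.50, 13.00).
ΣA = 8430.00 cm²
ΣAx_c = (5700.00)(19.00) + (2730.00)(90.50) = 355365.00 cm³
ΣAy_c = (5700.00)(75.00) + (2730.00)(13.00) = 462990.00 cm³
x_c = 355365.00 / 8430.00 = 42.15 cm
y_c = 462990.00 / 8430.00 = 54.92 cm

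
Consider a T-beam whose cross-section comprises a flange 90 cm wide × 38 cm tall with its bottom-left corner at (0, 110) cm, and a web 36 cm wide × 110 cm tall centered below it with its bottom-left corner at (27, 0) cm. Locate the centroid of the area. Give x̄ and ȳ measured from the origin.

x̄ = 45.00 cm, ȳ = 89.29 cm

Part | A | x̄ᵢ | ȳᵢ | A·x̄ᵢ | A·ȳᵢ
web | 3960.00 | 45.00 | 55.00 | 178200.00 | 217800.00
flange | 3420.00 | 45.00 | 129.00 | 153900.00 | 441180.00
Σ | 7380.00 |  |  | 332100.00 | 658980.00
x̄ = 332100.00 / 7380.00 = 45.00 cm
ȳ = 658980.00 / 7380.00 = 89.29 cm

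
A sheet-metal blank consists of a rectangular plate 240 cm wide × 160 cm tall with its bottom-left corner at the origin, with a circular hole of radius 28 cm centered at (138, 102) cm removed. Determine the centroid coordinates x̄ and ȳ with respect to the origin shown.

plate: A = 240 × 160 = 38400.00, centroid at (120.00, 80.00).
hole: A = −π·28² = -2463.01, centroid at (138.00, 102.00).
ΣA = 35936.99 cm², ΣAx̄ = 4268104.81 cm³, ΣAȳ = 2820773.12 cm³.
x̄ = 4268104.81/35936.99 = 118.77 cm; ȳ = 2820773.12/35936.99 = 78.49 cm.

x̄ = 118.77 cm, ȳ = 78.49 cm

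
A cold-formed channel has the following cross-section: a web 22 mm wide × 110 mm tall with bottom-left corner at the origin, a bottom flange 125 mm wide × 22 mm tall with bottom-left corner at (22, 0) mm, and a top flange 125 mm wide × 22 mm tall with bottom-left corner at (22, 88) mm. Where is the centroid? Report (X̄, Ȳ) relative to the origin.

web: A = 22 × 110 = 2420.00, centroid at (11.00, 55.00).
bottom flange: A = 125 × 22 = 2750.00, centroid at (84.50, 11.00).
top flange: A = 125 × 22 = 2750.00, centroid at (84.50, 99.00).
ΣA = 7920.00 mm², ΣAX̄ = 491370.00 mm³, ΣAȲ = 435600.00 mm³.
X̄ = 491370.00/7920.00 = 62.04 mm; Ȳ = 435600.00/7920.00 = 55.00 mm.

X̄ = 62.04 mm, Ȳ = 55.00 mm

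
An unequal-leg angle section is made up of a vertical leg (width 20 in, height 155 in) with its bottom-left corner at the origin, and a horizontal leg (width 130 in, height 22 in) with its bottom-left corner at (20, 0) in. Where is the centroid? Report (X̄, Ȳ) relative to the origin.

Part | A | x̄ᵢ | ȳᵢ | A·x̄ᵢ | A·ȳᵢ
vertical leg | 3100.00 | 10.00 | 77.50 | 31000.00 | 240250.00
horizontal leg | 2860.00 | 85.00 | 11.00 | 243100.00 | 31460.00
Σ | 5960.00 |  |  | 274100.00 | 271710.00
X̄ = 274100.00 / 5960.00 = 45.99 in
Ȳ = 271710.00 / 5960.00 = 45.59 in

X̄ = 45.99 in, Ȳ = 45.59 in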